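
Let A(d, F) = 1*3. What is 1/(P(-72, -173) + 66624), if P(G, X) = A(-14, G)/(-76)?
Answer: 76/5063421 ≈ 1.5010e-5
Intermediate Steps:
A(d, F) = 3
P(G, X) = -3/76 (P(G, X) = 3/(-76) = 3*(-1/76) = -3/76)
1/(P(-72, -173) + 66624) = 1/(-3/76 + 66624) = 1/(5063421/76) = 76/5063421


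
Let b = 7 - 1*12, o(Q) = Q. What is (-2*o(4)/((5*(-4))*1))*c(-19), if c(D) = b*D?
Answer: 38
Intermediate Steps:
b = -5 (b = 7 - 12 = -5)
c(D) = -5*D
(-2*o(4)/((5*(-4))*1))*c(-19) = (-8/((5*(-4))*1))*(-5*(-19)) = -8/((-20*1))*95 = -8/(-20)*95 = -8*(-1)/20*95 = -2*(-1/5)*95 = (2/5)*95 = 38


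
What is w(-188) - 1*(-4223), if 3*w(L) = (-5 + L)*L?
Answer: 48953/3 ≈ 16318.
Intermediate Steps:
w(L) = L*(-5 + L)/3 (w(L) = ((-5 + L)*L)/3 = (L*(-5 + L))/3 = L*(-5 + L)/3)
w(-188) - 1*(-4223) = (1/3)*(-188)*(-5 - 188) - 1*(-4223) = (1/3)*(-188)*(-193) + 4223 = 36284/3 + 4223 = 48953/3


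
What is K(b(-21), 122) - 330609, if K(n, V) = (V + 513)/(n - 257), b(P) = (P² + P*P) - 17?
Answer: -201009637/608 ≈ -3.3061e+5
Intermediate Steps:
b(P) = -17 + 2*P² (b(P) = (P² + P²) - 17 = 2*P² - 17 = -17 + 2*P²)
K(n, V) = (513 + V)/(-257 + n)
K(b(-21), 122) - 330609 = (513 + 122)/(-257 + (-17 + 2*(-21)²)) - 330609 = 635/(-257 + (-17 + 2*441)) - 330609 = 635/(-257 + (-17 + 882)) - 330609 = 635/(-257 + 865) - 330609 = 635/608 - 330609 = -201009637/608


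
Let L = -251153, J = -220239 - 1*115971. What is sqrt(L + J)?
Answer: 7*I*sqrt(11987) ≈ 766.4*I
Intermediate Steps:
J = -336210 (J = -220239 - 115971 = -336210)
sqrt(L + J) = sqrt(-251153 - 336210) = sqrt(-587363) = 7*I*sqrt(11987)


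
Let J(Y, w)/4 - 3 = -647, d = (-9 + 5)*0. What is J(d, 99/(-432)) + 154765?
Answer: 152189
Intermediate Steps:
d = 0 (d = -4*0 = 0)
J(Y, w) = -2576 (J(Y, w) = 12 + 4*(-647) = 12 - 2588 = -2576)
J(d, 99/(-432)) + 154765 = -2576 + 154765 = 152189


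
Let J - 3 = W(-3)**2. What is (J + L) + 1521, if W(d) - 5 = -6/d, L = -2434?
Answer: -861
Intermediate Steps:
W(d) = 5 - 6/d
J = 52 (J = 3 + (5 - 6/(-3))**2 = 3 + (5 - 6*(-1/3))**2 = 3 + (5 + 2)**2 = 3 + 7**2 = 3 + 49 = 52)
(J + L) + 1521 = (52 - 2434) + 1521 = -2382 + 1521 = -861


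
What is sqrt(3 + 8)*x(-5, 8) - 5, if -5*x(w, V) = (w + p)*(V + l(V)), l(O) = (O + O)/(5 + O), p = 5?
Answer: -5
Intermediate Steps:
l(O) = 2*O/(5 + O) (l(O) = (2*O)/(5 + O) = 2*O/(5 + O))
x(w, V) = -(5 + w)*(V + 2*V/(5 + V))/5 (x(w, V) = -(w + 5)*(V + 2*V/(5 + V))/5 = -(5 + w)*(V + 2*V/(5 + V))/5)
sqrt(3 + 8)*x(-5, 8) - 5 = sqrt(3 + 8)*((1/5)*8*(-10 - 2*(-5) + (-5 - 1*(-5))*(5 + 8))/(5 + 8)) - 5 = sqrt(11)*((1/5)*8*(-10 + 10 + (-5 + 5)*13)/13) - 5 = sqrt(11)*((1/5)*8*(1/13)*(-10 + 10 + 0*13)) - 5 = sqrt(11)*((1/5)*8*(1/13)*(-10 + 10 + 0)) - 5 = sqrt(11)*((1/5)*8*(1/13)*0) - 5 = sqrt(11)*0 - 5 = 0 - 5 = -5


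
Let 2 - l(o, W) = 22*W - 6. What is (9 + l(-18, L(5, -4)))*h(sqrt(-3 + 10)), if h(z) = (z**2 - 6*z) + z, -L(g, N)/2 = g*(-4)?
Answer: -6041 + 4315*sqrt(7) ≈ 5375.4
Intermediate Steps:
L(g, N) = 8*g (L(g, N) = -2*g*(-4) = -(-8)*g = 8*g)
l(o, W) = 8 - 22*W (l(o, W) = 2 - (22*W - 6) = 2 - (-6 + 22*W) = 2 + (6 - 22*W) = 8 - 22*W)
h(z) = z**2 - 5*z
(9 + l(-18, L(5, -4)))*h(sqrt(-3 + 10)) = (9 + (8 - 176*5))*(sqrt(-3 + 10)*(-5 + sqrt(-3 + 10))) = (9 + (8 - 22*40))*(sqrt(7)*(-5 + sqrt(7))) = (9 + (8 - 880))*(sqrt(7)*(-5 + sqrt(7))) = (9 - 872)*(sqrt(7)*(-5 + sqrt(7))) = -863*sqrt(7)*(-5 + sqrt(7))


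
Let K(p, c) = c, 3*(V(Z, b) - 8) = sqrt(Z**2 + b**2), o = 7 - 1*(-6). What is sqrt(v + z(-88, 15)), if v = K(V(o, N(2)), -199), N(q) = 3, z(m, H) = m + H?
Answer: 4*I*sqrt(17) ≈ 16.492*I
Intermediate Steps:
z(m, H) = H + m
o = 13 (o = 7 + 6 = 13)
V(Z, b) = 8 + sqrt(Z**2 + b**2)/3
v = -199
sqrt(v + z(-88, 15)) = sqrt(-199 + (15 - 88)) = sqrt(-199 - 73) = sqrt(-272) = 4*I*sqrt(17)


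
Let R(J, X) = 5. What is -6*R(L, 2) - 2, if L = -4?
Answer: -32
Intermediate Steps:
-6*R(L, 2) - 2 = -6*5 - 2 = -30 - 2 = -32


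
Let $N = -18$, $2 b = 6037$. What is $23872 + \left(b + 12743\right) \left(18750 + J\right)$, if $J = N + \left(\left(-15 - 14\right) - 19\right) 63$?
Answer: $247605514$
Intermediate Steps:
$b = \frac{6037}{2}$ ($b = \frac{1}{2} \cdot 6037 = \frac{6037}{2} \approx 3018.5$)
$J = -3042$ ($J = -18 + \left(\left(-15 - 14\right) - 19\right) 63 = -18 + \left(-29 - 19\right) 63 = -18 - 3024 = -3042$)
$23872 + \left(b + 12743\right) \left(18750 + J\right) = 23872 + \left(\frac{6037}{2} + 12743\right) \left(18750 - 3042\right) = 23872 + \frac{31523}{2} \cdot 15708 = 23872 + 247581642 = 247605514$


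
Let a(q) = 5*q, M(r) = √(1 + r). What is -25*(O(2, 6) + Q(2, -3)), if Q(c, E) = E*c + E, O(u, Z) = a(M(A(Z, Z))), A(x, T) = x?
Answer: 225 - 125*√7 ≈ -105.72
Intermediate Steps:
O(u, Z) = 5*√(1 + Z)
Q(c, E) = E + E*c
-25*(O(2, 6) + Q(2, -3)) = -25*(5*√(1 + 6) - 3*(1 + 2)) = -25*(5*√7 - 3*3) = -25*(5*√7 - 9) = -25*(-9 + 5*√7) = 225 - 125*√7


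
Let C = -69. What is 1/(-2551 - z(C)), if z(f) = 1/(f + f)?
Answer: -138/352037 ≈ -0.00039200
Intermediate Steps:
z(f) = 1/(2*f)
1/(-2551 - z(C)) = 1/(-2551 - 1/(2*(-69))) = 1/(-2551 - (-1)/(2*69)) = 1/(-2551 - 1*(-1/138)) = 1/(-2551 + 1/138) = 1/(-352037/138) = -138/352037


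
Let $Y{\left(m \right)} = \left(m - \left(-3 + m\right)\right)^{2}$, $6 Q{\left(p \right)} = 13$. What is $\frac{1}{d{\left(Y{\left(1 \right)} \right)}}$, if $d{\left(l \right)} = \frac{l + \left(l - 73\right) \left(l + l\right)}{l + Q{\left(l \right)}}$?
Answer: $- \frac{67}{6858} \approx -0.0097696$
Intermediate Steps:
$Q{\left(p \right)} = \frac{13}{6}$ ($Q{\left(p \right)} = \frac{1}{6} \cdot 13 = \frac{13}{6}$)
$Y{\left(m \right)} = 9$ ($Y{\left(m \right)} = 3^{2} = 9$)
$d{\left(l \right)} = \frac{l + 2 l \left(-73 + l\right)}{\frac{13}{6} + l}$ ($d{\left(l \right)} = \frac{l + \left(l - 73\right) \left(l + l\right)}{l + \frac{13}{6}} = \frac{l + \left(-73 + l\right) 2 l}{\frac{13}{6} + l} = \frac{l + 2 l \left(-73 + l\right)}{\frac{13}{6} + l}$)
$\frac{1}{d{\left(Y{\left(1 \right)} \right)}} = \frac{1}{6 \cdot 9 \frac{1}{13 + 6 \cdot 9} \left(-145 + 2 \cdot 9\right)} = \frac{1}{6 \cdot 9 \frac{1}{13 + 54} \left(-145 + 18\right)} = \frac{1}{6 \cdot 9 \cdot \frac{1}{67} \left(-127\right)} = \frac{1}{- \frac{6858}{67}} = - \frac{67}{6858}$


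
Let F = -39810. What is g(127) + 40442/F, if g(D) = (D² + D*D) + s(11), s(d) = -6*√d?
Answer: 642075269/19905 - 6*√11 ≈ 32237.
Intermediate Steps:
g(D) = -6*√11 + 2*D² (g(D) = (D² + D*D) - 6*√11 = (D² + D²) - 6*√11 = 2*D² - 6*√11 = -6*√11 + 2*D²)
g(127) + 40442/F = (-6*√11 + 2*127²) + 40442/(-39810) = (-6*√11 + 2*16129) + 40442*(-1/39810) = (-6*√11 + 32258) - 20221/19905 = (32258 - 6*√11) - 20221/19905 = 642075269/19905 - 6*√11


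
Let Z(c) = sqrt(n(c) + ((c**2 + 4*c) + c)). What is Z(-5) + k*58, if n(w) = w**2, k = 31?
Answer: 1803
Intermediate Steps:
Z(c) = sqrt(2*c**2 + 5*c) (Z(c) = sqrt(c**2 + ((c**2 + 4*c) + c)) = sqrt(c**2 + (c**2 + 5*c)) = sqrt(2*c**2 + 5*c))
Z(-5) + k*58 = sqrt(-5*(5 + 2*(-5))) + 31*58 = sqrt(-5*(5 - 10)) + 1798 = sqrt(-5*(-5)) + 1798 = sqrt(25) + 1798 = 5 + 1798 = 1803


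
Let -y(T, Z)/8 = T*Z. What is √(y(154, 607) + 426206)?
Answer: 11*I*√2658 ≈ 567.11*I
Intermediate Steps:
y(T, Z) = -8*T*Z
√(y(154, 607) + 426206) = √(-8*154*607 + 426206) = √(-747824 + 426206) = √(-321618) = 11*I*√2658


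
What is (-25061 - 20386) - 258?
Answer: -45705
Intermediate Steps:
(-25061 - 20386) - 258 = -45447 - 258 = -45705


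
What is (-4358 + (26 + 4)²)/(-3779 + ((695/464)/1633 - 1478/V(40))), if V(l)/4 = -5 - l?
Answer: 117907564320/128572708301 ≈ 0.91705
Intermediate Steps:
V(l) = -20 - 4*l (V(l) = 4*(-5 - l) = -20 - 4*l)
(-4358 + (26 + 4)²)/(-3779 + ((695/464)/1633 - 1478/V(40))) = (-4358 + (26 + 4)²)/(-3779 + ((695/464)/1633 - 1478/(-20 - 4*40))) = (-4358 + 30²)/(-3779 + ((695*(1/464))*(1/1633) - 1478/(-20 - 160))) = (-4358 + 900)/(-3779 + ((695/464)*(1/1633) - 1478/(-180))) = -3458/(-3779 + (695/757712 - 1478*(-1/180))) = -3458/(-3779 + (695/757712 + 739/90)) = -3458/(-3779 + 280005859/34097040) = -3458/(-128572708301/34097040) = -3458*(-34097040/128572708301) = 117907564320/128572708301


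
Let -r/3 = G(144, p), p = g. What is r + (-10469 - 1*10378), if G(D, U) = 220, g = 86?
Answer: -21507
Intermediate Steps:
p = 86
r = -660 (r = -3*220 = -660)
r + (-10469 - 1*10378) = -660 + (-10469 - 1*10378) = -660 + (-10469 - 10378) = -660 - 20847 = -21507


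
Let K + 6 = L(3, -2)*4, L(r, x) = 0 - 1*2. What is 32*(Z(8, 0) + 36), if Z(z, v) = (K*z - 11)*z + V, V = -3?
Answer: -30432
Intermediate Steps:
L(r, x) = -2 (L(r, x) = 0 - 2 = -2)
K = -14 (K = -6 - 2*4 = -6 - 8 = -14)
Z(z, v) = -3 + z*(-11 - 14*z) (Z(z, v) = (-14*z - 11)*z - 3 = (-11 - 14*z)*z - 3 = z*(-11 - 14*z) - 3 = -3 + z*(-11 - 14*z))
32*(Z(8, 0) + 36) = 32*((-3 - 14*8² - 11*8) + 36) = 32*((-3 - 14*64 - 88) + 36) = 32*((-3 - 896 - 88) + 36) = 32*(-987 + 36) = 32*(-951) = -30432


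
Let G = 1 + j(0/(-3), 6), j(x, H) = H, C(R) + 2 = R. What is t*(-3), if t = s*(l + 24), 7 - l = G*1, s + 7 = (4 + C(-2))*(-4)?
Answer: 504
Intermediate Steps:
C(R) = -2 + R
s = -7 (s = -7 + (4 + (-2 - 2))*(-4) = -7 + (4 - 4)*(-4) = -7 + 0*(-4) = -7 + 0 = -7)
G = 7 (G = 1 + 6 = 7)
l = 0 (l = 7 - 7 = 0)
t = -168 (t = -7*(0 + 24) = -7*24 = -168)
t*(-3) = -168*(-3) = 504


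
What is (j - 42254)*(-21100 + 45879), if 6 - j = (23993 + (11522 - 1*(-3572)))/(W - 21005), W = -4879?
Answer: -3010670924995/2876 ≈ -1.0468e+9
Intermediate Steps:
j = 21599/2876 (j = 6 - (23993 + (11522 - 1*(-3572)))/(-4879 - 21005) = 6 - (23993 + (11522 + 3572))/(-25884) = 6 - (23993 + 15094)*(-1)/25884 = 6 - 39087*(-1)/25884 = 6 - 1*(-4343/2876) = 6 + 4343/2876 = 21599/2876 ≈ 7.5101)
(j - 42254)*(-21100 + 45879) = (21599/2876 - 42254)*(-21100 + 45879) = -121500905/2876*24779 = -3010670924995/2876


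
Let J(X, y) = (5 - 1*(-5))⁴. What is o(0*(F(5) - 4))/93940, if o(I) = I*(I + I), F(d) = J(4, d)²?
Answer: 0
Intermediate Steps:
J(X, y) = 10000 (J(X, y) = (5 + 5)⁴ = 10⁴ = 10000)
F(d) = 100000000 (F(d) = 10000² = 100000000)
o(I) = 2*I² (o(I) = I*(2*I) = 2*I²)
o(0*(F(5) - 4))/93940 = (2*(0*(100000000 - 4))²)/93940 = (2*(0*99999996)²)*(1/93940) = (2*0²)*(1/93940) = (2*0)*(1/93940) = 0*(1/93940) = 0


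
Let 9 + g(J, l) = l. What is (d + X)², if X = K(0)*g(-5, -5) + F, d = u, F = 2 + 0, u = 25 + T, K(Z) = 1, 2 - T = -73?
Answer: 7744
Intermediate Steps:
T = 75 (T = 2 - 1*(-73) = 2 + 73 = 75)
g(J, l) = -9 + l
u = 100 (u = 25 + 75 = 100)
F = 2
d = 100
X = -12 (X = 1*(-9 - 5) + 2 = 1*(-14) + 2 = -14 + 2 = -12)
(d + X)² = (100 - 12)² = 88² = 7744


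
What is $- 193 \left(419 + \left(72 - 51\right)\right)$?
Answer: $-84920$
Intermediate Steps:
$- 193 \left(419 + \left(72 - 51\right)\right) = - 193 \left(419 + 21\right) = \left(-193\right) 440 = -84920$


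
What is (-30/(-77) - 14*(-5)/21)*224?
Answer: 27520/33 ≈ 833.94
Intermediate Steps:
(-30/(-77) - 14*(-5)/21)*224 = (-30*(-1/77) + 70*(1/21))*224 = (30/77 + 10/3)*224 = (860/231)*224 = 27520/33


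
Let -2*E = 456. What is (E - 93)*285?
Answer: -91485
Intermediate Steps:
E = -228 (E = -½*456 = -228)
(E - 93)*285 = (-228 - 93)*285 = -321*285 = -91485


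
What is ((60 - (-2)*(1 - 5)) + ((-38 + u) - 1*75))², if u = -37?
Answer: 9604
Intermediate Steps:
((60 - (-2)*(1 - 5)) + ((-38 + u) - 1*75))² = ((60 - (-2)*(1 - 5)) + ((-38 - 37) - 1*75))² = ((60 - (-2)*(-4)) + (-75 - 75))² = ((60 - 1*8) - 150)² = ((60 - 8) - 150)² = (52 - 150)² = (-98)² = 9604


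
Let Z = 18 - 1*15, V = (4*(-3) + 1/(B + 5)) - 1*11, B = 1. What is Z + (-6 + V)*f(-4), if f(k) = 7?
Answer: -1193/6 ≈ -198.83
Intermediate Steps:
V = -137/6 (V = (4*(-3) + 1/(1 + 5)) - 1*11 = (-12 + 1/6) - 11 = (-12 + ⅙) - 11 = -71/6 - 11 = -137/6 ≈ -22.833)
Z = 3 (Z = 18 - 15 = 3)
Z + (-6 + V)*f(-4) = 3 + (-6 - 137/6)*7 = 3 - 173/6*7 = 3 - 1211/6 = -1193/6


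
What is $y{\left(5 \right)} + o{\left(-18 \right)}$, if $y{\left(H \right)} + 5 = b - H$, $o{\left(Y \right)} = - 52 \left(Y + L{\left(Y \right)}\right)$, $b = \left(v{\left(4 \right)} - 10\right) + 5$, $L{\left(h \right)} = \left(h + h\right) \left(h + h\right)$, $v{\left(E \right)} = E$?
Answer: $-66467$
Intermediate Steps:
$L{\left(h \right)} = 4 h^{2}$ ($L{\left(h \right)} = 2 h 2 h = 4 h^{2}$)
$b = -1$ ($b = \left(4 - 10\right) + 5 = -6 + 5 = -1$)
$o{\left(Y \right)} = - 208 Y^{2} - 52 Y$ ($o{\left(Y \right)} = - 52 \left(Y + 4 Y^{2}\right) = - 208 Y^{2} - 52 Y$)
$y{\left(H \right)} = -6 - H$ ($y{\left(H \right)} = -5 - \left(1 + H\right) = -6 - H$)
$y{\left(5 \right)} + o{\left(-18 \right)} = \left(-6 - 5\right) + 52 \left(-18\right) \left(-1 - -72\right) = \left(-6 - 5\right) + 52 \left(-18\right) \left(-1 + 72\right) = -11 + 52 \left(-18\right) 71 = -11 - 66456 = -66467$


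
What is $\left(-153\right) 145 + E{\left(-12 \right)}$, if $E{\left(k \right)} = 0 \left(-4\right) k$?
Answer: $-22185$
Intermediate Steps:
$E{\left(k \right)} = 0$ ($E{\left(k \right)} = 0 k = 0$)
$\left(-153\right) 145 + E{\left(-12 \right)} = \left(-153\right) 145 + 0 = -22185 + 0 = -22185$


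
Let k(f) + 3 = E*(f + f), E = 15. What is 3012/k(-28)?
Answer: -1004/281 ≈ -3.5730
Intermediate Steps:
k(f) = -3 + 30*f (k(f) = -3 + 15*(f + f) = -3 + 15*(2*f) = -3 + 30*f)
3012/k(-28) = 3012/(-3 + 30*(-28)) = 3012/(-3 - 840) = 3012/(-843) = 3012*(-1/843) = -1004/281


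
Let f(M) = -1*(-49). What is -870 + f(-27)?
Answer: -821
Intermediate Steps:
f(M) = 49
-870 + f(-27) = -870 + 49 = -821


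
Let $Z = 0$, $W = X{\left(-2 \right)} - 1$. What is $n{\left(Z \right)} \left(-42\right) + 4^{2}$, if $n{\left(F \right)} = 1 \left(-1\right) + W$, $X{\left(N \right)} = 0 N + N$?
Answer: $184$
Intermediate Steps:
$X{\left(N \right)} = N$ ($X{\left(N \right)} = 0 + N = N$)
$W = -3$ ($W = -2 - 1 = -3$)
$n{\left(F \right)} = -4$ ($n{\left(F \right)} = 1 \left(-1\right) - 3 = -1 - 3 = -4$)
$n{\left(Z \right)} \left(-42\right) + 4^{2} = \left(-4\right) \left(-42\right) + 4^{2} = 168 + 16 = 184$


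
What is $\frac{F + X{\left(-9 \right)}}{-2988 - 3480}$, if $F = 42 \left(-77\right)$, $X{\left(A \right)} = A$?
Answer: $\frac{1081}{2156} \approx 0.50139$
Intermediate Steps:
$F = -3234$
$\frac{F + X{\left(-9 \right)}}{-2988 - 3480} = \frac{-3234 - 9}{-2988 - 3480} = - \frac{3243}{-6468} = \left(-3243\right) \left(- \frac{1}{6468}\right) = \frac{1081}{2156}$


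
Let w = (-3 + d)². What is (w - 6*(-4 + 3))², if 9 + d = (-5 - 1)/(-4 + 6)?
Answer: 53361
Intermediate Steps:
d = -12 (d = -9 + (-5 - 1)/(-4 + 6) = -9 - 6/2 = -9 - 6*½ = -9 - 3 = -12)
w = 225 (w = (-3 - 12)² = (-15)² = 225)
(w - 6*(-4 + 3))² = (225 - 6*(-4 + 3))² = (225 - 6*(-1))² = (225 + 6)² = 231² = 53361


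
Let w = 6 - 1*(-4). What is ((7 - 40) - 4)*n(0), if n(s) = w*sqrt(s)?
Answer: 0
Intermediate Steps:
w = 10 (w = 6 + 4 = 10)
n(s) = 10*sqrt(s)
((7 - 40) - 4)*n(0) = ((7 - 40) - 4)*(10*sqrt(0)) = (-33 - 4)*(10*0) = -37*0 = 0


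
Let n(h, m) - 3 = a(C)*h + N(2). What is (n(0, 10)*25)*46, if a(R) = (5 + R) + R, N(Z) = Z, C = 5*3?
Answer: 5750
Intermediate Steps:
C = 15
a(R) = 5 + 2*R
n(h, m) = 5 + 35*h (n(h, m) = 3 + ((5 + 2*15)*h + 2) = 3 + ((5 + 30)*h + 2) = 3 + (35*h + 2) = 3 + (2 + 35*h) = 5 + 35*h)
(n(0, 10)*25)*46 = ((5 + 35*0)*25)*46 = ((5 + 0)*25)*46 = (5*25)*46 = 125*46 = 5750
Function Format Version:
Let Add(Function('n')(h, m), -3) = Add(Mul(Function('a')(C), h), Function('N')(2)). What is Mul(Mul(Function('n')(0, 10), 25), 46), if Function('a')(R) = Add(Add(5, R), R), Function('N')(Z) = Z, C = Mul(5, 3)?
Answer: 5750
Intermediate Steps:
C = 15
Function('a')(R) = Add(5, Mul(2, R))
Function('n')(h, m) = Add(5, Mul(35, h)) (Function('n')(h, m) = Add(3, Add(Mul(Add(5, Mul(2, 15)), h), 2)) = Add(3, Add(Mul(Add(5, 30), h), 2)) = Add(3, Add(Mul(35, h), 2)) = Add(3, Add(2, Mul(35, h))) = Add(5, Mul(35, h)))
Mul(Mul(Function('n')(0, 10), 25), 46) = Mul(Mul(Add(5, Mul(35, 0)), 25), 46) = Mul(Mul(Add(5, 0), 25), 46) = Mul(Mul(5, 25), 46) = Mul(125, 46) = 5750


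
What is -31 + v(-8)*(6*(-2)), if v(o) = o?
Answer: 65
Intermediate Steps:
-31 + v(-8)*(6*(-2)) = -31 - 48*(-2) = -31 - 8*(-12) = -31 + 96 = 65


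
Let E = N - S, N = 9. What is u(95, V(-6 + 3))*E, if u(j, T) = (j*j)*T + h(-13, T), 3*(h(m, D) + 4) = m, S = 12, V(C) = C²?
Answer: -243650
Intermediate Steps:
h(m, D) = -4 + m/3
u(j, T) = -25/3 + T*j² (u(j, T) = (j*j)*T + (-4 + (⅓)*(-13)) = j²*T + (-4 - 13/3) = T*j² - 25/3 = -25/3 + T*j²)
E = -3 (E = 9 - 1*12 = 9 - 12 = -3)
u(95, V(-6 + 3))*E = (-25/3 + (-6 + 3)²*95²)*(-3) = (-25/3 + (-3)²*9025)*(-3) = (-25/3 + 9*9025)*(-3) = (-25/3 + 81225)*(-3) = (243650/3)*(-3) = -243650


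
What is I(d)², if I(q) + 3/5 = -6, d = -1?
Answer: 1089/25 ≈ 43.560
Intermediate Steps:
I(q) = -33/5 (I(q) = -⅗ - 6 = -33/5)
I(d)² = (-33/5)² = 1089/25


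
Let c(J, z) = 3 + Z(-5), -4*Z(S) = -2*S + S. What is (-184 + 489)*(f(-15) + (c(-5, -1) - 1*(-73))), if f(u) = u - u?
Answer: 91195/4 ≈ 22799.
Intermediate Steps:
f(u) = 0
Z(S) = S/4 (Z(S) = -(-2*S + S)/4 = -(-1)*S/4 = S/4)
c(J, z) = 7/4 (c(J, z) = 3 + (¼)*(-5) = 3 - 5/4 = 7/4)
(-184 + 489)*(f(-15) + (c(-5, -1) - 1*(-73))) = (-184 + 489)*(0 + (7/4 - 1*(-73))) = 305*(0 + (7/4 + 73)) = 305*(0 + 299/4) = 305*(299/4) = 91195/4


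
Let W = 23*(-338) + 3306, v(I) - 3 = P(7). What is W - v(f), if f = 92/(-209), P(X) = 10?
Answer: -4481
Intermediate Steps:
f = -92/209 (f = 92*(-1/209) = -92/209 ≈ -0.44019)
v(I) = 13 (v(I) = 3 + 10 = 13)
W = -4468 (W = -7774 + 3306 = -4468)
W - v(f) = -4468 - 1*13 = -4468 - 13 = -4481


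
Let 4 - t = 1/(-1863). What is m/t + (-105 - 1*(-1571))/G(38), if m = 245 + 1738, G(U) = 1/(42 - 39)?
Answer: 36472623/7453 ≈ 4893.7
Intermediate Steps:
G(U) = ⅓ (G(U) = 1/3 = ⅓)
t = 7453/1863 (t = 4 - 1/(-1863) = 4 - 1*(-1/1863) = 4 + 1/1863 = 7453/1863 ≈ 4.0005)
m = 1983
m/t + (-105 - 1*(-1571))/G(38) = 1983/(7453/1863) + (-105 - 1*(-1571))/(⅓) = 1983*(1863/7453) + (-105 + 1571)*3 = 3694329/7453 + 1466*3 = 3694329/7453 + 4398 = 36472623/7453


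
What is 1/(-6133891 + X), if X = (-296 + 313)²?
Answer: -1/6133602 ≈ -1.6304e-7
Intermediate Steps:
X = 289 (X = 17² = 289)
1/(-6133891 + X) = 1/(-6133891 + 289) = 1/(-6133602) = -1/6133602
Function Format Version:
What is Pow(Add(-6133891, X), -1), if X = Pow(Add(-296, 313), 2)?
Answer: Rational(-1, 6133602) ≈ -1.6304e-7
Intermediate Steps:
X = 289 (X = Pow(17, 2) = 289)
Pow(Add(-6133891, X), -1) = Pow(Add(-6133891, 289), -1) = Pow(-6133602, -1) = Rational(-1, 6133602)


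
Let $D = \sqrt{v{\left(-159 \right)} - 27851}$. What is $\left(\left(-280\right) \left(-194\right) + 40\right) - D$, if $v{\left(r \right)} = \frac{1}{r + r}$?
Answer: $54360 - \frac{i \sqrt{2816404842}}{318} \approx 54360.0 - 166.89 i$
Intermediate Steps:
$v{\left(r \right)} = \frac{1}{2 r}$
$D = \frac{i \sqrt{2816404842}}{318}$ ($D = \sqrt{\frac{1}{2 \left(-159\right)} - 27851} = \sqrt{\frac{1}{2} \left(- \frac{1}{159}\right) - 27851} = \sqrt{- \frac{1}{318} - 27851} = \sqrt{- \frac{8856619}{318}} = \frac{i \sqrt{2816404842}}{318} \approx 166.89 i$)
$\left(\left(-280\right) \left(-194\right) + 40\right) - D = \left(\left(-280\right) \left(-194\right) + 40\right) - \frac{i \sqrt{2816404842}}{318} = \left(54320 + 40\right) - \frac{i \sqrt{2816404842}}{318} = 54360 - \frac{i \sqrt{2816404842}}{318}$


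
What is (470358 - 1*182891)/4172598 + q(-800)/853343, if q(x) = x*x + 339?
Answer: 2917185182903/3560657295114 ≈ 0.81928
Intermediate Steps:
q(x) = 339 + x² (q(x) = x² + 339 = 339 + x²)
(470358 - 1*182891)/4172598 + q(-800)/853343 = (470358 - 1*182891)/4172598 + (339 + (-800)²)/853343 = (470358 - 182891)*(1/4172598) + (339 + 640000)*(1/853343) = 287467*(1/4172598) + 640339*(1/853343) = 287467/4172598 + 640339/853343 = 2917185182903/3560657295114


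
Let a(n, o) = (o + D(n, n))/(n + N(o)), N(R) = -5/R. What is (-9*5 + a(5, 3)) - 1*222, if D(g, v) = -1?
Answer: -1332/5 ≈ -266.40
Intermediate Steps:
a(n, o) = (-1 + o)/(n - 5/o) (a(n, o) = (o - 1)/(n - 5/o) = (-1 + o)/(n - 5/o))
(-9*5 + a(5, 3)) - 1*222 = (-9*5 + 3*(-1 + 3)/(-5 + 5*3)) - 1*222 = (-45 + 3*2/(-5 + 15)) - 222 = (-45 + 3*2/10) - 222 = (-45 + 3*(⅒)*2) - 222 = (-45 + ⅗) - 222 = -222/5 - 222 = -1332/5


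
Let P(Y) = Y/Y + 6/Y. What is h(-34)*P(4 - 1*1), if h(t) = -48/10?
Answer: -72/5 ≈ -14.400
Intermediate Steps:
h(t) = -24/5 (h(t) = -48*⅒ = -24/5)
P(Y) = 1 + 6/Y
h(-34)*P(4 - 1*1) = -24*(6 + (4 - 1*1))/(5*(4 - 1*1)) = -24*(6 + (4 - 1))/(5*(4 - 1)) = -24*(6 + 3)/(5*3) = -8*9/5 = -24/5*3 = -72/5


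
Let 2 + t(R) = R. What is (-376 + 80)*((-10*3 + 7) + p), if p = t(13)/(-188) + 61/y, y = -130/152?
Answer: 85347382/3055 ≈ 27937.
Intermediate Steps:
y = -65/76 (y = -130*1/152 = -65/76 ≈ -0.85526)
t(R) = -2 + R
p = -872283/12220 (p = (-2 + 13)/(-188) + 61/(-65/76) = 11*(-1/188) + 61*(-76/65) = -11/188 - 4636/65 = -872283/12220 ≈ -71.382)
(-376 + 80)*((-10*3 + 7) + p) = (-376 + 80)*((-10*3 + 7) - 872283/12220) = -296*((-30 + 7) - 872283/12220) = -296*(-23 - 872283/12220) = -296*(-1153343/12220) = 85347382/3055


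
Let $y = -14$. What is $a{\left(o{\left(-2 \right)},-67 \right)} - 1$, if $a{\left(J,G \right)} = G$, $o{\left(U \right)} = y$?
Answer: $-68$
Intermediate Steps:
$o{\left(U \right)} = -14$
$a{\left(o{\left(-2 \right)},-67 \right)} - 1 = -67 - 1 = -68$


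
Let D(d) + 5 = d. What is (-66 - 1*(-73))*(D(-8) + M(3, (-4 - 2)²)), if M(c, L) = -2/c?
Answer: -287/3 ≈ -95.667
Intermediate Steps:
D(d) = -5 + d
(-66 - 1*(-73))*(D(-8) + M(3, (-4 - 2)²)) = (-66 - 1*(-73))*((-5 - 8) - 2/3) = (-66 + 73)*(-13 - 2*⅓) = 7*(-13 - ⅔) = 7*(-41/3) = -287/3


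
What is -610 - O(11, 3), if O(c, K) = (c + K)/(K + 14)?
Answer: -10384/17 ≈ -610.82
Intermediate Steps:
O(c, K) = (K + c)/(14 + K)
-610 - O(11, 3) = -610 - (3 + 11)/(14 + 3) = -610 - 14/17 = -10384/17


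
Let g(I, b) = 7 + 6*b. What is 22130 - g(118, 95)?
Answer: 21553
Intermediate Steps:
22130 - g(118, 95) = 22130 - (7 + 6*95) = 22130 - (7 + 570) = 22130 - 1*577 = 22130 - 577 = 21553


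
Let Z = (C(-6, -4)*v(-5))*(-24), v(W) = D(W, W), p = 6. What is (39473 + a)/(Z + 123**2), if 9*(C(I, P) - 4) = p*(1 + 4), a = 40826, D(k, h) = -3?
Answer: 80299/15657 ≈ 5.1286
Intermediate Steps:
v(W) = -3
C(I, P) = 22/3 (C(I, P) = 4 + (6*(1 + 4))/9 = 4 + (6*5)/9 = 4 + (1/9)*30 = 4 + 10/3 = 22/3)
Z = 528 (Z = ((22/3)*(-3))*(-24) = -22*(-24) = 528)
(39473 + a)/(Z + 123**2) = (39473 + 40826)/(528 + 123**2) = 80299/(528 + 15129) = 80299/15657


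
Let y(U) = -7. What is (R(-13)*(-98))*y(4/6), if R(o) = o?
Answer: -8918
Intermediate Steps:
(R(-13)*(-98))*y(4/6) = -13*(-98)*(-7) = 1274*(-7) = -8918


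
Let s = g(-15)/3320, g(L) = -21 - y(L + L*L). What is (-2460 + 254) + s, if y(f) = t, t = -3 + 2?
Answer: -366197/166 ≈ -2206.0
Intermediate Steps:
t = -1
y(f) = -1
g(L) = -20 (g(L) = -21 - 1*(-1) = -21 + 1 = -20)
s = -1/166 (s = -20/3320 = -20*1/3320 = -1/166 ≈ -0.0060241)
(-2460 + 254) + s = (-2460 + 254) - 1/166 = -2206 - 1/166 = -366197/166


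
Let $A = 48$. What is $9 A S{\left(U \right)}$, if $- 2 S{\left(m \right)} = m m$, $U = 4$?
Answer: $-3456$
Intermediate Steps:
$S{\left(m \right)} = - \frac{m^{2}}{2}$ ($S{\left(m \right)} = - \frac{m m}{2} = - \frac{m^{2}}{2}$)
$9 A S{\left(U \right)} = 9 \cdot 48 \left(- \frac{4^{2}}{2}\right) = 432 \left(\left(- \frac{1}{2}\right) 16\right) = 432 \left(-8\right) = -3456$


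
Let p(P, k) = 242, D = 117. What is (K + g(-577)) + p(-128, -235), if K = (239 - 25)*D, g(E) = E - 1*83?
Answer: 24620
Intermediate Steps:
g(E) = -83 + E (g(E) = E - 83 = -83 + E)
K = 25038 (K = (239 - 25)*117 = 214*117 = 25038)
(K + g(-577)) + p(-128, -235) = (25038 + (-83 - 577)) + 242 = (25038 - 660) + 242 = 24378 + 242 = 24620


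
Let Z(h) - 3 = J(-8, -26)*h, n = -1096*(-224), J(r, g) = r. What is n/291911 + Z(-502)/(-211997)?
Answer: 50872921179/61884256267 ≈ 0.82207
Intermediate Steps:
n = 245504
Z(h) = 3 - 8*h
n/291911 + Z(-502)/(-211997) = 245504/291911 + (3 - 8*(-502))/(-211997) = 245504*(1/291911) + (3 + 4016)*(-1/211997) = 245504/291911 + 4019*(-1/211997) = 245504/291911 - 4019/211997 = 50872921179/61884256267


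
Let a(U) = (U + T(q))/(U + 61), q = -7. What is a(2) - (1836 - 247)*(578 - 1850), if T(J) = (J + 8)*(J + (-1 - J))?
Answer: 127336105/63 ≈ 2.0212e+6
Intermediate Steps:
T(J) = -8 - J (T(J) = (8 + J)*(-1) = -8 - J)
a(U) = (-1 + U)/(61 + U) (a(U) = (U + (-8 - 1*(-7)))/(U + 61) = (U + (-8 + 7))/(61 + U) = (U - 1)/(61 + U) = (-1 + U)/(61 + U))
a(2) - (1836 - 247)*(578 - 1850) = (-1 + 2)/(61 + 2) - (1836 - 247)*(578 - 1850) = 1/63 - 1589*(-1272) = (1/63)*1 - 1*(-2021208) = 1/63 + 2021208 = 127336105/63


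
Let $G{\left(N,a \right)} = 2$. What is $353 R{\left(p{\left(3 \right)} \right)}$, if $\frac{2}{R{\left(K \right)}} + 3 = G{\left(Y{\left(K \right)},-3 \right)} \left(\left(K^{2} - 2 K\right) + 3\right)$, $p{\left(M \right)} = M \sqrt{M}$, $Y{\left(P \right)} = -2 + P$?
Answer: $\frac{13414}{939} + \frac{2824 \sqrt{3}}{939} \approx 19.494$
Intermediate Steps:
$p{\left(M \right)} = M^{\frac{3}{2}}$
$R{\left(K \right)} = \frac{2}{3 - 4 K + 2 K^{2}}$ ($R{\left(K \right)} = \frac{2}{-3 + 2 \left(\left(K^{2} - 2 K\right) + 3\right)} = \frac{2}{-3 + 2 \left(3 + K^{2} - 2 K\right)} = \frac{2}{-3 + \left(6 - 4 K + 2 K^{2}\right)} = \frac{2}{3 - 4 K + 2 K^{2}}$)
$353 R{\left(p{\left(3 \right)} \right)} = 353 \frac{2}{3 - 4 \cdot 3^{\frac{3}{2}} + 2 \left(3^{\frac{3}{2}}\right)^{2}} = 353 \frac{2}{3 - 4 \cdot 3 \sqrt{3} + 2 \left(3 \sqrt{3}\right)^{2}} = 353 \frac{2}{3 - 12 \sqrt{3} + 2 \cdot 27} = 353 \frac{2}{3 - 12 \sqrt{3} + 54} = 353 \frac{2}{57 - 12 \sqrt{3}} = \frac{706}{57 - 12 \sqrt{3}}$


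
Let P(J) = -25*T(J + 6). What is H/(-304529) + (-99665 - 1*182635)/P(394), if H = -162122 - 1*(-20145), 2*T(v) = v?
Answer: 866784217/15226450 ≈ 56.926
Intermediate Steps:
T(v) = v/2
P(J) = -75 - 25*J/2 (P(J) = -25*(J + 6)/2 = -25*(6 + J)/2 = -25*(3 + J/2) = -75 - 25*J/2)
H = -141977 (H = -162122 + 20145 = -141977)
H/(-304529) + (-99665 - 1*182635)/P(394) = -141977/(-304529) + (-99665 - 1*182635)/(-75 - 25/2*394) = -141977*(-1/304529) + (-99665 - 182635)/(-75 - 4925) = 141977/304529 - 282300/(-5000) = 141977/304529 - 282300*(-1/5000) = 141977/304529 + 2823/50 = 866784217/15226450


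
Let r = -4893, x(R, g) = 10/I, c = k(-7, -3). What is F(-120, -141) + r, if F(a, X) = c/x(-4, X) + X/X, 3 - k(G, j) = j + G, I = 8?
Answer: -24408/5 ≈ -4881.6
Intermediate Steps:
k(G, j) = 3 - G - j (k(G, j) = 3 - (j + G) = 3 - (G + j) = 3 + (-G - j) = 3 - G - j)
c = 13 (c = 3 - 1*(-7) - 1*(-3) = 3 + 7 + 3 = 13)
x(R, g) = 5/4 (x(R, g) = 10/8 = 10*(1/8) = 5/4)
F(a, X) = 57/5 (F(a, X) = 13/(5/4) + X/X = 13*(4/5) + 1 = 52/5 + 1 = 57/5)
F(-120, -141) + r = 57/5 - 4893 = -24408/5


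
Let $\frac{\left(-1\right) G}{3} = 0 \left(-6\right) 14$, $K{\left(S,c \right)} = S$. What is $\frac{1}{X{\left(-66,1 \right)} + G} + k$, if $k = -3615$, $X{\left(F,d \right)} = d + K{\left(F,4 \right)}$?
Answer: $- \frac{234976}{65} \approx -3615.0$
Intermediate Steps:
$X{\left(F,d \right)} = F + d$ ($X{\left(F,d \right)} = d + F = F + d$)
$G = 0$ ($G = - 3 \cdot 0 \left(-6\right) 14 = - 3 \cdot 0 \cdot 14 = \left(-3\right) 0 = 0$)
$\frac{1}{X{\left(-66,1 \right)} + G} + k = \frac{1}{\left(-66 + 1\right) + 0} - 3615 = \frac{1}{-65 + 0} - 3615 = \frac{1}{-65} - 3615 = - \frac{1}{65} - 3615 = - \frac{234976}{65}$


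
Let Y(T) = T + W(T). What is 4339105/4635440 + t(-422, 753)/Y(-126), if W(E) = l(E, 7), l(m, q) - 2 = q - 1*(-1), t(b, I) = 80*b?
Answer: 7849789529/26885552 ≈ 291.97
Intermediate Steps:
l(m, q) = 3 + q (l(m, q) = 2 + (q - 1*(-1)) = 2 + (q + 1) = 2 + (1 + q) = 3 + q)
W(E) = 10 (W(E) = 3 + 7 = 10)
Y(T) = 10 + T (Y(T) = T + 10 = 10 + T)
4339105/4635440 + t(-422, 753)/Y(-126) = 4339105/4635440 + (80*(-422))/(10 - 126) = 4339105*(1/4635440) - 33760/(-116) = 867821/927088 - 33760*(-1/116) = 867821/927088 + 8440/29 = 7849789529/26885552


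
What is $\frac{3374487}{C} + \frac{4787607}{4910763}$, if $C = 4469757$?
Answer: $\frac{383542886920}{221716336309} \approx 1.7299$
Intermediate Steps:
$\frac{3374487}{C} + \frac{4787607}{4910763} = \frac{3374487}{4469757} + \frac{4787607}{4910763} = 3374487 \cdot \frac{1}{4469757} + 4787607 \cdot \frac{1}{4910763} = \frac{1124829}{1489919} + \frac{145079}{148811} = \frac{383542886920}{221716336309}$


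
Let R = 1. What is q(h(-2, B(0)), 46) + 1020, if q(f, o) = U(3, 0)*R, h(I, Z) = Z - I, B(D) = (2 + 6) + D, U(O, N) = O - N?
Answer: 1023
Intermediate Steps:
B(D) = 8 + D
q(f, o) = 3 (q(f, o) = (3 - 1*0)*1 = (3 + 0)*1 = 3*1 = 3)
q(h(-2, B(0)), 46) + 1020 = 3 + 1020 = 1023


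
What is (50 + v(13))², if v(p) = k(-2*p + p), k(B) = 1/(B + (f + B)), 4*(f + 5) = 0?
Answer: 2399401/961 ≈ 2496.8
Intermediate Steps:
f = -5 (f = -5 + (¼)*0 = -5 + 0 = -5)
k(B) = 1/(-5 + 2*B) (k(B) = 1/(B + (-5 + B)) = 1/(-5 + 2*B))
v(p) = 1/(-5 - 2*p) (v(p) = 1/(-5 + 2*(-2*p + p)) = 1/(-5 + 2*(-p)) = 1/(-5 - 2*p))
(50 + v(13))² = (50 + 1/(-5 - 2*13))² = (50 + 1/(-5 - 26))² = (50 + 1/(-31))² = (50 - 1/31)² = (1549/31)² = 2399401/961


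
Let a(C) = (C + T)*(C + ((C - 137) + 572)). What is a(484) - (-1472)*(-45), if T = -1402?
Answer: -1354194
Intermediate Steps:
a(C) = (-1402 + C)*(435 + 2*C) (a(C) = (C - 1402)*(C + ((C - 137) + 572)) = (-1402 + C)*(C + ((-137 + C) + 572)) = (-1402 + C)*(C + (435 + C)) = (-1402 + C)*(435 + 2*C))
a(484) - (-1472)*(-45) = (-609870 - 2369*484 + 2*484**2) - (-1472)*(-45) = (-609870 - 1146596 + 2*234256) - 1*66240 = (-609870 - 1146596 + 468512) - 66240 = -1287954 - 66240 = -1354194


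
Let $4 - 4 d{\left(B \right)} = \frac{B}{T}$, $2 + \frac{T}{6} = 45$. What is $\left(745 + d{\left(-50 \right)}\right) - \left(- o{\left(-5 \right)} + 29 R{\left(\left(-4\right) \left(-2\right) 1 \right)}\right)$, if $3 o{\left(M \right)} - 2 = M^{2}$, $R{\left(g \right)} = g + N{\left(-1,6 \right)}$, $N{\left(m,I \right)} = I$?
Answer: $\frac{180109}{516} \approx 349.05$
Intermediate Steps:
$T = 258$ ($T = -12 + 6 \cdot 45 = -12 + 270 = 258$)
$d{\left(B \right)} = 1 - \frac{B}{1032}$ ($d{\left(B \right)} = 1 - \frac{B \frac{1}{258}}{4} = 1 - \frac{\frac{1}{258} B}{4} = 1 - \frac{B}{1032}$)
$R{\left(g \right)} = 6 + g$ ($R{\left(g \right)} = g + 6 = 6 + g$)
$o{\left(M \right)} = \frac{2}{3} + \frac{M^{2}}{3}$
$\left(745 + d{\left(-50 \right)}\right) - \left(- o{\left(-5 \right)} + 29 R{\left(\left(-4\right) \left(-2\right) 1 \right)}\right) = \left(745 + \left(1 - - \frac{25}{516}\right)\right) - \left(- \frac{2}{3} - \frac{25}{3} + 29 \left(6 + \left(-4\right) \left(-2\right) 1\right)\right) = \left(745 + \left(1 + \frac{25}{516}\right)\right) + \left(\left(\frac{2}{3} + \frac{1}{3} \cdot 25\right) - 29 \left(6 + 8 \cdot 1\right)\right) = \left(745 + \frac{541}{516}\right) + \left(\left(\frac{2}{3} + \frac{25}{3}\right) - 29 \left(6 + 8\right)\right) = \frac{384961}{516} + \left(9 - 406\right) = \frac{384961}{516} - 397 = \frac{180109}{516}$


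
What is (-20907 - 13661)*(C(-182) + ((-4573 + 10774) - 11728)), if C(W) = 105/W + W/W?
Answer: 2483555244/13 ≈ 1.9104e+8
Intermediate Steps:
C(W) = 1 + 105/W (C(W) = 105/W + 1 = 1 + 105/W)
(-20907 - 13661)*(C(-182) + ((-4573 + 10774) - 11728)) = (-20907 - 13661)*((105 - 182)/(-182) + ((-4573 + 10774) - 11728)) = -34568*(-1/182*(-77) + (6201 - 11728)) = -34568*(11/26 - 5527) = -34568*(-143691/26) = 2483555244/13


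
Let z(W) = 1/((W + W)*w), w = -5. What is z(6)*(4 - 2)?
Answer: -1/30 ≈ -0.033333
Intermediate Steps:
z(W) = -1/(10*W) (z(W) = 1/((W + W)*(-5)) = -⅕/(2*W) = (1/(2*W))*(-⅕) = -1/(10*W))
z(6)*(4 - 2) = (-⅒/6)*(4 - 2) = -⅒*⅙*2 = -1/60*2 = -1/30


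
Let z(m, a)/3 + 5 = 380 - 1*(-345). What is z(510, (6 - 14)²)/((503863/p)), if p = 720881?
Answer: 1557102960/503863 ≈ 3090.3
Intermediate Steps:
z(m, a) = 2160 (z(m, a) = -15 + 3*(380 - 1*(-345)) = -15 + 3*(380 + 345) = -15 + 3*725 = -15 + 2175 = 2160)
z(510, (6 - 14)²)/((503863/p)) = 2160/((503863/720881)) = 2160/((503863*(1/720881))) = 2160/(503863/720881) = 2160*(720881/503863) = 1557102960/503863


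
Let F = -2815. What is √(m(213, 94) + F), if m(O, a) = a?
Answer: I*√2721 ≈ 52.163*I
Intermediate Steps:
√(m(213, 94) + F) = √(94 - 2815) = √(-2721) = I*√2721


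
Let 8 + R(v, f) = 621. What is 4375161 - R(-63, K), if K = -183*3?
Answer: 4374548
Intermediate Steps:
K = -549
R(v, f) = 613 (R(v, f) = -8 + 621 = 613)
4375161 - R(-63, K) = 4375161 - 1*613 = 4375161 - 613 = 4374548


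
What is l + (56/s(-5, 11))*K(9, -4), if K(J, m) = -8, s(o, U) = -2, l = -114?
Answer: 110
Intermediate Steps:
l + (56/s(-5, 11))*K(9, -4) = -114 + (56/(-2))*(-8) = -114 + (56*(-½))*(-8) = -114 - 28*(-8) = -114 + 224 = 110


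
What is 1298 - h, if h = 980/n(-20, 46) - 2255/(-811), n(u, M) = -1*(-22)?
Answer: 11157263/8921 ≈ 1250.7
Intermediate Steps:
n(u, M) = 22
h = 422195/8921 (h = 980/22 - 2255/(-811) = 980*(1/22) - 2255*(-1/811) = 490/11 + 2255/811 = 422195/8921 ≈ 47.326)
1298 - h = 1298 - 1*422195/8921 = 1298 - 422195/8921 = 11157263/8921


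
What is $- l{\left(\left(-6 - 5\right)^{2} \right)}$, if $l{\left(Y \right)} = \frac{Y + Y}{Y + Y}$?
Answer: $-1$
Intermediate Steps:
$l{\left(Y \right)} = 1$ ($l{\left(Y \right)} = \frac{2 Y}{2 Y} = 2 Y \frac{1}{2 Y} = 1$)
$- l{\left(\left(-6 - 5\right)^{2} \right)} = \left(-1\right) 1 = -1$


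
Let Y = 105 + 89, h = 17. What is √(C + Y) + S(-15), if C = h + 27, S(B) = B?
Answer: -15 + √238 ≈ 0.42725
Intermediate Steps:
Y = 194
C = 44 (C = 17 + 27 = 44)
√(C + Y) + S(-15) = √(44 + 194) - 15 = √238 - 15 = -15 + √238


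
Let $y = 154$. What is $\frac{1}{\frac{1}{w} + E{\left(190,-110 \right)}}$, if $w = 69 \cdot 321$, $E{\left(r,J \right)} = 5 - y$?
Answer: $- \frac{22149}{3300200} \approx -0.0067114$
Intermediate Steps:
$E{\left(r,J \right)} = -149$ ($E{\left(r,J \right)} = 5 - 154 = -149$)
$w = 22149$
$\frac{1}{\frac{1}{w} + E{\left(190,-110 \right)}} = \frac{1}{\frac{1}{22149} - 149} = \frac{1}{- \frac{3300200}{22149}} = - \frac{22149}{3300200}$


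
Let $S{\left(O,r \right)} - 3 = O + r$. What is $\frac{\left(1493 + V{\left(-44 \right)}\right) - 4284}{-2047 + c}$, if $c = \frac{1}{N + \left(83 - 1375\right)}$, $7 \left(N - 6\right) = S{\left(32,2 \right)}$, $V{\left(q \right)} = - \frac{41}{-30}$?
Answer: $\frac{150054377}{110108172} \approx 1.3628$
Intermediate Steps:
$S{\left(O,r \right)} = 3 + O + r$ ($S{\left(O,r \right)} = 3 + \left(O + r\right) = 3 + O + r$)
$V{\left(q \right)} = \frac{41}{30}$ ($V{\left(q \right)} = \left(-41\right) \left(- \frac{1}{30}\right) = \frac{41}{30}$)
$N = \frac{79}{7}$ ($N = 6 + \frac{3 + 32 + 2}{7} = 6 + \frac{1}{7} \cdot 37 = 6 + \frac{37}{7} = \frac{79}{7} \approx 11.286$)
$c = - \frac{7}{8965}$ ($c = \frac{1}{\frac{79}{7} + \left(83 - 1375\right)} = \frac{1}{\frac{79}{7} - 1292} = \frac{1}{- \frac{8965}{7}} = - \frac{7}{8965} \approx -0.00078081$)
$\frac{\left(1493 + V{\left(-44 \right)}\right) - 4284}{-2047 + c} = \frac{\left(1493 + \frac{41}{30}\right) - 4284}{-2047 - \frac{7}{8965}} = \frac{\frac{44831}{30} - 4284}{- \frac{18351362}{8965}} = \left(- \frac{83689}{30}\right) \left(- \frac{8965}{18351362}\right) = \frac{150054377}{110108172}$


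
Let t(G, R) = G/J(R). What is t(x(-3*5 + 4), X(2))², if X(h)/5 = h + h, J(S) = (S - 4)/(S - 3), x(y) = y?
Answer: 34969/256 ≈ 136.60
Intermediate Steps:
J(S) = (-4 + S)/(-3 + S)
X(h) = 10*h (X(h) = 5*(h + h) = 5*(2*h) = 10*h)
t(G, R) = G*(-3 + R)/(-4 + R) (t(G, R) = G/(((-4 + R)/(-3 + R))) = G*((-3 + R)/(-4 + R)) = G*(-3 + R)/(-4 + R))
t(x(-3*5 + 4), X(2))² = ((-3*5 + 4)*(-3 + 10*2)/(-4 + 10*2))² = ((-15 + 4)*(-3 + 20)/(-4 + 20))² = (-11*17/16)² = (-11*1/16*17)² = (-187/16)² = 34969/256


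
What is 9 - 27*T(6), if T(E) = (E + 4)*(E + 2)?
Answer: -2151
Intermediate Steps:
T(E) = (2 + E)*(4 + E) (T(E) = (4 + E)*(2 + E) = (2 + E)*(4 + E))
9 - 27*T(6) = 9 - 27*(8 + 6**2 + 6*6) = 9 - 27*(8 + 36 + 36) = 9 - 27*80 = 9 - 2160 = -2151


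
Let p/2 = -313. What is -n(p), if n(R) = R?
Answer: 626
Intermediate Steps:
p = -626 (p = 2*(-313) = -626)
-n(p) = -1*(-626) = 626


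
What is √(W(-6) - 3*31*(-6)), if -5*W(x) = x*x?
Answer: 9*√170/5 ≈ 23.469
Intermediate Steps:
W(x) = -x²/5 (W(x) = -x*x/5 = -x²/5)
√(W(-6) - 3*31*(-6)) = √(-⅕*(-6)² - 3*31*(-6)) = √(-⅕*36 - 93*(-6)) = √(-36/5 + 558) = √(2754/5) = 9*√170/5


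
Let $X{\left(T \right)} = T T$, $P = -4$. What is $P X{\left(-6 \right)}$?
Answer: $-144$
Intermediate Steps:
$X{\left(T \right)} = T^{2}$
$P X{\left(-6 \right)} = - 4 \left(-6\right)^{2} = \left(-4\right) 36 = -144$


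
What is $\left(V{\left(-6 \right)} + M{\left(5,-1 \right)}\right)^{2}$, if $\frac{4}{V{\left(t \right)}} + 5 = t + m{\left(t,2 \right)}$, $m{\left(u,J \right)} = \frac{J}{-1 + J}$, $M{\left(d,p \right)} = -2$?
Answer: $\frac{484}{81} \approx 5.9753$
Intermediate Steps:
$m{\left(u,J \right)} = \frac{J}{-1 + J}$
$V{\left(t \right)} = \frac{4}{-3 + t}$ ($V{\left(t \right)} = \frac{4}{-5 + \left(t + \frac{2}{-1 + 2}\right)} = \frac{4}{-5 + \left(t + \frac{2}{1}\right)} = \frac{4}{-5 + \left(t + 2 \cdot 1\right)} = \frac{4}{-5 + \left(t + 2\right)} = \frac{4}{-5 + \left(2 + t\right)} = \frac{4}{-3 + t}$)
$\left(V{\left(-6 \right)} + M{\left(5,-1 \right)}\right)^{2} = \left(\frac{4}{-3 - 6} - 2\right)^{2} = \left(\frac{4}{-9} - 2\right)^{2} = \left(4 \left(- \frac{1}{9}\right) - 2\right)^{2} = \left(- \frac{4}{9} - 2\right)^{2} = \left(- \frac{22}{9}\right)^{2} = \frac{484}{81}$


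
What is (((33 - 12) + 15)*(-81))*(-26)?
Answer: 75816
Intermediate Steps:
(((33 - 12) + 15)*(-81))*(-26) = ((21 + 15)*(-81))*(-26) = (36*(-81))*(-26) = -2916*(-26) = 75816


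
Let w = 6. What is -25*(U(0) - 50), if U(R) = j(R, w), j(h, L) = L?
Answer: 1100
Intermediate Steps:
U(R) = 6
-25*(U(0) - 50) = -25*(6 - 50) = -25*(-44) = 1100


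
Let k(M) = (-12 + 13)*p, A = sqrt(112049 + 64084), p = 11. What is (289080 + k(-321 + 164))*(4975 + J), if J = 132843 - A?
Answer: 39841943438 - 289091*sqrt(176133) ≈ 3.9721e+10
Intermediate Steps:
A = sqrt(176133) ≈ 419.68
J = 132843 - sqrt(176133) ≈ 1.3242e+5
k(M) = 11 (k(M) = (-12 + 13)*11 = 1*11 = 11)
(289080 + k(-321 + 164))*(4975 + J) = (289080 + 11)*(4975 + (132843 - sqrt(176133))) = 289091*(137818 - sqrt(176133)) = 39841943438 - 289091*sqrt(176133)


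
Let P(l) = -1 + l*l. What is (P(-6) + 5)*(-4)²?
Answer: 640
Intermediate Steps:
P(l) = -1 + l²
(P(-6) + 5)*(-4)² = ((-1 + (-6)²) + 5)*(-4)² = ((-1 + 36) + 5)*16 = (35 + 5)*16 = 40*16 = 640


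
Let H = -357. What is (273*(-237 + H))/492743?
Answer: -162162/492743 ≈ -0.32910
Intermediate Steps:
(273*(-237 + H))/492743 = (273*(-237 - 357))/492743 = (273*(-594))*(1/492743) = -162162*1/492743 = -162162/492743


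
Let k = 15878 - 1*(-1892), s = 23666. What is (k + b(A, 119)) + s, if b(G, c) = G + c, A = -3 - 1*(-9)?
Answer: 41561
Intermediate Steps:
A = 6 (A = -3 + 9 = 6)
k = 17770 (k = 15878 + 1892 = 17770)
(k + b(A, 119)) + s = (17770 + (6 + 119)) + 23666 = (17770 + 125) + 23666 = 17895 + 23666 = 41561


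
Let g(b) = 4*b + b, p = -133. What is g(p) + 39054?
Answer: 38389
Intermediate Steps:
g(b) = 5*b
g(p) + 39054 = 5*(-133) + 39054 = -665 + 39054 = 38389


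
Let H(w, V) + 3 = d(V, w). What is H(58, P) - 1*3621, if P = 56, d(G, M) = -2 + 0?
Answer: -3626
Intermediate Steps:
d(G, M) = -2
H(w, V) = -5 (H(w, V) = -3 - 2 = -5)
H(58, P) - 1*3621 = -5 - 1*3621 = -5 - 3621 = -3626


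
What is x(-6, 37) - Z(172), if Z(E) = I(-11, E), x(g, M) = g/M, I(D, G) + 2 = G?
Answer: -6296/37 ≈ -170.16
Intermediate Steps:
I(D, G) = -2 + G
Z(E) = -2 + E
x(-6, 37) - Z(172) = -6/37 - (-2 + 172) = -6*1/37 - 1*170 = -6/37 - 170 = -6296/37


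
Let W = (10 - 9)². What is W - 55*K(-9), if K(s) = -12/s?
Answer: -217/3 ≈ -72.333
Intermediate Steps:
W = 1 (W = 1² = 1)
W - 55*K(-9) = 1 - (-660)/(-9) = 1 - (-660)*(-1)/9 = 1 - 55*4/3 = 1 - 220/3 = -217/3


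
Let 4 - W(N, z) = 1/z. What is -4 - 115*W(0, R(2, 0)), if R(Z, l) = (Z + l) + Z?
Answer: -1741/4 ≈ -435.25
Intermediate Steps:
R(Z, l) = l + 2*Z
W(N, z) = 4 - 1/z
-4 - 115*W(0, R(2, 0)) = -4 - 115*(4 - 1/(0 + 2*2)) = -4 - 115*(4 - 1/(0 + 4)) = -4 - 115*(4 - 1/4) = -4 - 115*15/4 = -4 - 1725/4 = -1741/4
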